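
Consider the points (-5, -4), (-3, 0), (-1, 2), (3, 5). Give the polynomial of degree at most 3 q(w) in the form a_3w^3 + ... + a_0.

L_0(w) = (w + 3)(w + 1)(w - 3) / [-64] = -(1/64)w^3 - (1/64)w^2 + (9/64)w + 9/64
L_1(w) = (w + 5)(w + 1)(w - 3) / [24] = (1/24)w^3 + (1/8)w^2 - (13/24)w - 5/8
L_2(w) = (w + 5)(w + 3)(w - 3) / [-32] = -(1/32)w^3 - (5/32)w^2 + (9/32)w + 45/32
L_3(w) = (w + 5)(w + 3)(w + 1) / [192] = (1/192)w^3 + (3/64)w^2 + (23/192)w + 5/64
q(w) = (-4)·L_0 + 0·L_1 + 2·L_2 + 5·L_3
  (-4)·L_0(w) = (1/16)w^3 + (1/16)w^2 - (9/16)w - 9/16
  0·L_1(w) = 0
  2·L_2(w) = -(1/16)w^3 - (5/16)w^2 + (9/16)w + 45/16
  5·L_3(w) = (5/192)w^3 + (15/64)w^2 + (115/192)w + 25/64
Adding term by term: (5/192)w^3 - (1/64)w^2 + (115/192)w + 169/64

q(w) = (5/192)w^3 - (1/64)w^2 + (115/192)w + 169/64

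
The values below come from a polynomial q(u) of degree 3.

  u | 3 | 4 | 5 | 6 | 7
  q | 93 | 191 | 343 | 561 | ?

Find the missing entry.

857

The 4 known values determine q uniquely (degree ≤ 3).
Evaluate each Lagrange basis at u = 7:
L_0(7) = (3)·(2)·(1)/[(-1)·(-2)·(-3)] = -1
L_1(7) = (4)·(2)·(1)/[(1)·(-1)·(-2)] = 4
L_2(7) = (4)·(3)·(1)/[(2)·(1)·(-1)] = -6
L_3(7) = (4)·(3)·(2)/[(3)·(2)·(1)] = 4
Sum: 93·(-1) + 191·(4) + 343·(-6) + 561·(4) = 857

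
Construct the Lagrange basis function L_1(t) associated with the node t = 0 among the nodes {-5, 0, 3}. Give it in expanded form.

L_1(t) = (t + 5)(t - 3) / [(5)·(-3)]
       = (t^2 + 2t - 15) / (-15)

L_1(t) = -(1/15)t^2 - (2/15)t + 1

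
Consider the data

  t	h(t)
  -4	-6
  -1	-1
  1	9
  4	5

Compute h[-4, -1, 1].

h[-4,-1] = (-1 - (-6)) / (-1 - (-4)) = 5/3
h[-1,1] = (9 - (-1)) / (1 - (-1)) = 5
h[-4,-1,1] = (5 - 5/3) / (1 - (-4)) = 2/3

2/3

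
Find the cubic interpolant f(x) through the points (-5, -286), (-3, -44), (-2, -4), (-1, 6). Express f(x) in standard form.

f(x) = 3x^3 + 3x^2 - 2x + 4

L_0(x) = (x + 3)(x + 2)(x + 1) / [-24] = -(1/24)x^3 - (1/4)x^2 - (11/24)x - 1/4
L_1(x) = (x + 5)(x + 2)(x + 1) / [4] = (1/4)x^3 + 2x^2 + (17/4)x + 5/2
L_2(x) = (x + 5)(x + 3)(x + 1) / [-3] = -(1/3)x^3 - 3x^2 - (23/3)x - 5
L_3(x) = (x + 5)(x + 3)(x + 2) / [8] = (1/8)x^3 + (5/4)x^2 + (31/8)x + 15/4
f(x) = (-286)·L_0 + (-44)·L_1 + (-4)·L_2 + 6·L_3
  (-286)·L_0(x) = (143/12)x^3 + (143/2)x^2 + (1573/12)x + 143/2
  (-44)·L_1(x) = -11x^3 - 88x^2 - 187x - 110
  (-4)·L_2(x) = (4/3)x^3 + 12x^2 + (92/3)x + 20
  6·L_3(x) = (3/4)x^3 + (15/2)x^2 + (93/4)x + 45/2
Adding term by term: 3x^3 + 3x^2 - 2x + 4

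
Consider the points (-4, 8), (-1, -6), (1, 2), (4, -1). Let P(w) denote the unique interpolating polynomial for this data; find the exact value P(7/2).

Using Newton's divided-difference form:
P[-4,-1] = (-6 - 8) / (-1 - (-4)) = -14/3
P[-1,1] = (2 - (-6)) / (1 - (-1)) = 4
P[1,4] = (-1 - 2) / (4 - 1) = -1
P[-4,-1,1] = (4 - (-14/3)) / (1 - (-4)) = 26/15
P[-1,1,4] = (-1 - 4) / (4 - (-1)) = -1
P[-4,-1,1,4] = (-1 - 26/15) / (4 - (-4)) = -41/120
P(7/2) = 8 + (-14/3)·(15/2) + (26/15)·(15/2)·(9/2) + (-41/120)·(15/2)·(9/2)·(5/2) = 171/64

171/64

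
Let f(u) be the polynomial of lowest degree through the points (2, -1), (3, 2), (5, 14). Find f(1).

L_0(1) = (-2)·(-4)/[(-1)·(-3)] = 8/3
L_1(1) = (-1)·(-4)/[(1)·(-2)] = -2
L_2(1) = (-1)·(-2)/[(3)·(2)] = 1/3
Sum: (-1)·(8/3) + 2·(-2) + 14·(1/3) = -2

-2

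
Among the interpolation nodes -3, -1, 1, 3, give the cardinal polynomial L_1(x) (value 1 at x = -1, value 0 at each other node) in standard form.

L_1(x) = (1/16)x^3 - (1/16)x^2 - (9/16)x + 9/16

L_1(x) = (x + 3)(x - 1)(x - 3) / [(2)·(-2)·(-4)]
       = (x^3 - x^2 - 9x + 9) / (16)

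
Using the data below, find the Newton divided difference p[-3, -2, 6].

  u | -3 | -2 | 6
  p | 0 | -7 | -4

p[-3,-2] = (-7 - 0) / (-2 - (-3)) = -7
p[-2,6] = (-4 - (-7)) / (6 - (-2)) = 3/8
p[-3,-2,6] = (3/8 - (-7)) / (6 - (-3)) = 59/72

59/72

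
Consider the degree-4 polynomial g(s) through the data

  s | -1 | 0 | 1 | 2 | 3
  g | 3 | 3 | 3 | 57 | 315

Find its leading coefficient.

Build the Lagrange basis polynomials:
L_0(s) = s(s - 1)(s - 2)(s - 3) / [24] = (1/24)s^4 - (1/4)s^3 + (11/24)s^2 - (1/4)s
L_1(s) = (s + 1)(s - 1)(s - 2)(s - 3) / [-6] = -(1/6)s^4 + (5/6)s^3 - (5/6)s^2 - (5/6)s + 1
L_2(s) = (s + 1)s(s - 2)(s - 3) / [4] = (1/4)s^4 - s^3 + (1/4)s^2 + (3/2)s
L_3(s) = (s + 1)s(s - 1)(s - 3) / [-6] = -(1/6)s^4 + (1/2)s^3 + (1/6)s^2 - (1/2)s
L_4(s) = (s + 1)s(s - 1)(s - 2) / [24] = (1/24)s^4 - (1/12)s^3 - (1/24)s^2 + (1/12)s
g(s) = 3·L_0 + 3·L_1 + 3·L_2 + 57·L_3 + 315·L_4
Only the coefficient of s^4 is needed; take it from each L_i and combine:
3·(1/24) + 3·(-1/6) + 3·(1/4) + 57·(-1/6) + 315·(1/24) = 4

4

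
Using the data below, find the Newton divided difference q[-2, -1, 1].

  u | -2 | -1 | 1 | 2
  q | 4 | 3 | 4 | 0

1/2

q[-2,-1] = (3 - 4) / (-1 - (-2)) = -1
q[-1,1] = (4 - 3) / (1 - (-1)) = 1/2
q[-2,-1,1] = (1/2 - (-1)) / (1 - (-2)) = 1/2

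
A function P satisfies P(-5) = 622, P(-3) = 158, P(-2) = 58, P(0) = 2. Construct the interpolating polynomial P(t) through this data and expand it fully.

Build the Lagrange basis polynomials:
L_0(t) = (t + 3)(t + 2)t / [-30] = -(1/30)t^3 - (1/6)t^2 - (1/5)t
L_1(t) = (t + 5)(t + 2)t / [6] = (1/6)t^3 + (7/6)t^2 + (5/3)t
L_2(t) = (t + 5)(t + 3)t / [-6] = -(1/6)t^3 - (4/3)t^2 - (5/2)t
L_3(t) = (t + 5)(t + 3)(t + 2) / [30] = (1/30)t^3 + (1/3)t^2 + (31/30)t + 1
P(t) = 622·L_0 + 158·L_1 + 58·L_2 + 2·L_3
  622·L_0(t) = -(311/15)t^3 - (311/3)t^2 - (622/5)t
  158·L_1(t) = (79/3)t^3 + (553/3)t^2 + (790/3)t
  58·L_2(t) = -(29/3)t^3 - (232/3)t^2 - 145t
  2·L_3(t) = (1/15)t^3 + (2/3)t^2 + (31/15)t + 2
Adding term by term: -4t^3 + 4t^2 - 4t + 2

P(t) = -4t^3 + 4t^2 - 4t + 2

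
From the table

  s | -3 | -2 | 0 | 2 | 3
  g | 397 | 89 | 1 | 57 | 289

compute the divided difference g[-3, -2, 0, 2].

g[-3,-2] = (89 - 397) / (-2 - (-3)) = -308
g[-2,0] = (1 - 89) / (0 - (-2)) = -44
g[0,2] = (57 - 1) / (2 - 0) = 28
g[-3,-2,0] = (-44 - (-308)) / (0 - (-3)) = 88
g[-2,0,2] = (28 - (-44)) / (2 - (-2)) = 18
g[-3,-2,0,2] = (18 - 88) / (2 - (-3)) = -14

-14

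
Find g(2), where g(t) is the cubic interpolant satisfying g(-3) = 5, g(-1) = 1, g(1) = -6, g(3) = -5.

Evaluate each Lagrange basis at t = 2:
L_0(2) = (3)·(1)·(-1)/[(-2)·(-4)·(-6)] = 1/16
L_1(2) = (5)·(1)·(-1)/[(2)·(-2)·(-4)] = -5/16
L_2(2) = (5)·(3)·(-1)/[(4)·(2)·(-2)] = 15/16
L_3(2) = (5)·(3)·(1)/[(6)·(4)·(2)] = 5/16
Sum: 5·(1/16) + 1·(-5/16) + (-6)·(15/16) + (-5)·(5/16) = -115/16

-115/16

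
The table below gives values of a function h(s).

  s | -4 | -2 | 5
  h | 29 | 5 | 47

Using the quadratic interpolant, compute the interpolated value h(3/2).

3/2

L_0(3/2) = (7/2)·(-7/2)/[(-2)·(-9)] = -49/72
L_1(3/2) = (11/2)·(-7/2)/[(2)·(-7)] = 11/8
L_2(3/2) = (11/2)·(7/2)/[(9)·(7)] = 11/36
Sum: 29·(-49/72) + 5·(11/8) + 47·(11/36) = 3/2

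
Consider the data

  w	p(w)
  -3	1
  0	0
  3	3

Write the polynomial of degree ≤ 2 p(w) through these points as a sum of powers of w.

p(w) = (2/9)w^2 + (1/3)w

Newton's divided differences:
p[-3,0] = (0 - 1) / (0 - (-3)) = -1/3
p[0,3] = (3 - 0) / (3 - 0) = 1
p[-3,0,3] = (1 - (-1/3)) / (3 - (-3)) = 2/9
p(w) = 1 + (-1/3)·(w + 3) + (2/9)·(w + 3)w
Expanding: p(w) = (2/9)w^2 + (1/3)w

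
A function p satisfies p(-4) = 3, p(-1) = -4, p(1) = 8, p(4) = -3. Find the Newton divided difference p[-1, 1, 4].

-29/15

p[-1,1] = (8 - (-4)) / (1 - (-1)) = 6
p[1,4] = (-3 - 8) / (4 - 1) = -11/3
p[-1,1,4] = (-11/3 - 6) / (4 - (-1)) = -29/15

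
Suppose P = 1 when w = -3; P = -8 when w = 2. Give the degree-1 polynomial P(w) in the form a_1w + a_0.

P(w) = -(9/5)w - 22/5

Build the Lagrange basis polynomials:
L_0(w) = (w - 2) / [-5] = -(1/5)w + 2/5
L_1(w) = (w + 3) / [5] = (1/5)w + 3/5
P(w) = 1·L_0 + (-8)·L_1
  1·L_0(w) = -(1/5)w + 2/5
  (-8)·L_1(w) = -(8/5)w - 24/5
Adding term by term: -(9/5)w - 22/5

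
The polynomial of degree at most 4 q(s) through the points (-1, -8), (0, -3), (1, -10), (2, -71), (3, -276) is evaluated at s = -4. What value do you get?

-395

Evaluate each Lagrange basis at s = -4:
L_0(-4) = (-4)·(-5)·(-6)·(-7)/[(-1)·(-2)·(-3)·(-4)] = 35
L_1(-4) = (-3)·(-5)·(-6)·(-7)/[(1)·(-1)·(-2)·(-3)] = -105
L_2(-4) = (-3)·(-4)·(-6)·(-7)/[(2)·(1)·(-1)·(-2)] = 126
L_3(-4) = (-3)·(-4)·(-5)·(-7)/[(3)·(2)·(1)·(-1)] = -70
L_4(-4) = (-3)·(-4)·(-5)·(-6)/[(4)·(3)·(2)·(1)] = 15
Sum: (-8)·(35) + (-3)·(-105) + (-10)·(126) + (-71)·(-70) + (-276)·(15) = -395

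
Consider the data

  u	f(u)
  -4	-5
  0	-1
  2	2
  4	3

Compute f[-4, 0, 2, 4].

f[-4,0] = (-1 - (-5)) / (0 - (-4)) = 1
f[0,2] = (2 - (-1)) / (2 - 0) = 3/2
f[2,4] = (3 - 2) / (4 - 2) = 1/2
f[-4,0,2] = (3/2 - 1) / (2 - (-4)) = 1/12
f[0,2,4] = (1/2 - 3/2) / (4 - 0) = -1/4
f[-4,0,2,4] = (-1/4 - 1/12) / (4 - (-4)) = -1/24

-1/24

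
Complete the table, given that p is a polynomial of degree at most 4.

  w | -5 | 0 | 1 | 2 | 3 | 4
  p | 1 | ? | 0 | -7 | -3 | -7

1663/63

The 5 known values determine p uniquely (degree ≤ 4).
L_0(0) = (-1)·(-2)·(-3)·(-4)/[(-6)·(-7)·(-8)·(-9)] = 1/126
L_1(0) = (5)·(-2)·(-3)·(-4)/[(6)·(-1)·(-2)·(-3)] = 10/3
L_2(0) = (5)·(-1)·(-3)·(-4)/[(7)·(1)·(-1)·(-2)] = -30/7
L_3(0) = (5)·(-1)·(-2)·(-4)/[(8)·(2)·(1)·(-1)] = 5/2
L_4(0) = (5)·(-1)·(-2)·(-3)/[(9)·(3)·(2)·(1)] = -5/9
Sum: 1·(1/126) + 0 + (-7)·(-30/7) + (-3)·(5/2) + (-7)·(-5/9) = 1663/63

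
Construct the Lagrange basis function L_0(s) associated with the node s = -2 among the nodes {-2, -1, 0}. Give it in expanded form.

L_0(s) = (s + 1)s / [(-1)·(-2)]
       = (s^2 + s) / (2)

L_0(s) = (1/2)s^2 + (1/2)s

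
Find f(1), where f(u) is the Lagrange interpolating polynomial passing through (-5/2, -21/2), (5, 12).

0

Evaluate each Lagrange basis at u = 1:
L_0(1) = (-4)/[(-15/2)] = 8/15
L_1(1) = (7/2)/[(15/2)] = 7/15
Sum: (-21/2)·(8/15) + 12·(7/15) = 0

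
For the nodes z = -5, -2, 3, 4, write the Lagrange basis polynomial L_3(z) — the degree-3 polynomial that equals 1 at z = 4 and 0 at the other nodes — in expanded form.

L_3(z) = (z + 5)(z + 2)(z - 3) / [(9)·(6)·(1)]
       = (z^3 + 4z^2 - 11z - 30) / (54)

L_3(z) = (1/54)z^3 + (2/27)z^2 - (11/54)z - 5/9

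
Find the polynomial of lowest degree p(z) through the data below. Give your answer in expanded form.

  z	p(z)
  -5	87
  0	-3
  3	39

p(z) = 4z^2 + 2z - 3

Build the Lagrange basis polynomials:
L_0(z) = z(z - 3) / [40] = (1/40)z^2 - (3/40)z
L_1(z) = (z + 5)(z - 3) / [-15] = -(1/15)z^2 - (2/15)z + 1
L_2(z) = (z + 5)z / [24] = (1/24)z^2 + (5/24)z
p(z) = 87·L_0 + (-3)·L_1 + 39·L_2
  87·L_0(z) = (87/40)z^2 - (261/40)z
  (-3)·L_1(z) = (1/5)z^2 + (2/5)z - 3
  39·L_2(z) = (13/8)z^2 + (65/8)z
Adding term by term: 4z^2 + 2z - 3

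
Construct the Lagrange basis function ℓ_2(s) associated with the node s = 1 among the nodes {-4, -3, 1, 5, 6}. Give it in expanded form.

ℓ_2(s) = (1/400)s^4 - (1/100)s^3 - (7/80)s^2 + (39/200)s + 9/10

ℓ_2(s) = (s + 4)(s + 3)(s - 5)(s - 6) / [(5)·(4)·(-4)·(-5)]
       = (s^4 - 4s^3 - 35s^2 + 78s + 360) / (400)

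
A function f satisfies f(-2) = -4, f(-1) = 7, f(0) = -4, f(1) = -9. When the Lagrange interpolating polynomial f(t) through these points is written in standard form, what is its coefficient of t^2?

3

L_0(t) = (t + 1)t(t - 1) / [-6] = -(1/6)t^3 + (1/6)t
L_1(t) = (t + 2)t(t - 1) / [2] = (1/2)t^3 + (1/2)t^2 - t
L_2(t) = (t + 2)(t + 1)(t - 1) / [-2] = -(1/2)t^3 - t^2 + (1/2)t + 1
L_3(t) = (t + 2)(t + 1)t / [6] = (1/6)t^3 + (1/2)t^2 + (1/3)t
f(t) = (-4)·L_0 + 7·L_1 + (-4)·L_2 + (-9)·L_3
Only the coefficient of t^2 is needed; take it from each L_i and combine:
(-4)·(0) + 7·(1/2) + (-4)·(-1) + (-9)·(1/2) = 3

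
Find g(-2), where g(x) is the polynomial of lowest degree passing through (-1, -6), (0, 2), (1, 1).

-23

Evaluate each Lagrange basis at x = -2:
L_0(-2) = (-2)·(-3)/[(-1)·(-2)] = 3
L_1(-2) = (-1)·(-3)/[(1)·(-1)] = -3
L_2(-2) = (-1)·(-2)/[(2)·(1)] = 1
Sum: (-6)·(3) + 2·(-3) + 1·(1) = -23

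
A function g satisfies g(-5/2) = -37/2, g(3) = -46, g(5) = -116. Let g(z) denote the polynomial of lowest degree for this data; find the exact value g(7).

-218

L_0(7) = (4)·(2)/[(-11/2)·(-15/2)] = 32/165
L_1(7) = (19/2)·(2)/[(11/2)·(-2)] = -19/11
L_2(7) = (19/2)·(4)/[(15/2)·(2)] = 38/15
Sum: (-37/2)·(32/165) + (-46)·(-19/11) + (-116)·(38/15) = -218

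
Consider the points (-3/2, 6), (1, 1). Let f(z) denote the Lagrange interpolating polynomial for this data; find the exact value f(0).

3

L_0(0) = (-1)/[(-5/2)] = 2/5
L_1(0) = (3/2)/[(5/2)] = 3/5
Sum: 6·(2/5) + 1·(3/5) = 3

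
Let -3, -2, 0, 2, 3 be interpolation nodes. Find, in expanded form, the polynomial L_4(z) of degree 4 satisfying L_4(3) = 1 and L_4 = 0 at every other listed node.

L_4(z) = (z + 3)(z + 2)z(z - 2) / [(6)·(5)·(3)·(1)]
       = (z^4 + 3z^3 - 4z^2 - 12z) / (90)

L_4(z) = (1/90)z^4 + (1/30)z^3 - (2/45)z^2 - (2/15)z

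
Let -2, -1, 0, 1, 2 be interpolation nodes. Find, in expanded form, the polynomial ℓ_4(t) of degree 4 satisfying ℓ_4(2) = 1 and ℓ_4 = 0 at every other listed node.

ℓ_4(t) = (t + 2)(t + 1)t(t - 1) / [(4)·(3)·(2)·(1)]
       = (t^4 + 2t^3 - t^2 - 2t) / (24)

ℓ_4(t) = (1/24)t^4 + (1/12)t^3 - (1/24)t^2 - (1/12)t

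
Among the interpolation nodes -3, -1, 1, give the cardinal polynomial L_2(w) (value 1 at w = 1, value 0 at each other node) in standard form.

L_2(w) = (w + 3)(w + 1) / [(4)·(2)]
       = (w^2 + 4w + 3) / (8)

L_2(w) = (1/8)w^2 + (1/2)w + 3/8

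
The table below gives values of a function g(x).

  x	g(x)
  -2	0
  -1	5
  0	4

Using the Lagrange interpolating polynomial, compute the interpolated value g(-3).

Evaluate each Lagrange basis at x = -3:
L_0(-3) = (-2)·(-3)/[(-1)·(-2)] = 3
L_1(-3) = (-1)·(-3)/[(1)·(-1)] = -3
L_2(-3) = (-1)·(-2)/[(2)·(1)] = 1
Sum: 0 + 5·(-3) + 4·(1) = -11

-11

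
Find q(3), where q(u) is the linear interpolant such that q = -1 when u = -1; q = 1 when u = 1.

3

Evaluate each Lagrange basis at u = 3:
L_0(3) = (2)/[(-2)] = -1
L_1(3) = (4)/[(2)] = 2
Sum: (-1)·(-1) + 1·(2) = 3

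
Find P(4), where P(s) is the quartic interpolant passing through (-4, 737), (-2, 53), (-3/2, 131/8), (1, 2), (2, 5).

257

L_0(4) = (6)·(11/2)·(3)·(2)/[(-2)·(-5/2)·(-5)·(-6)] = 33/25
L_1(4) = (8)·(11/2)·(3)·(2)/[(2)·(-1/2)·(-3)·(-4)] = -22
L_2(4) = (8)·(6)·(3)·(2)/[(5/2)·(1/2)·(-5/2)·(-7/2)] = 4608/175
L_3(4) = (8)·(6)·(11/2)·(2)/[(5)·(3)·(5/2)·(-1)] = -352/25
L_4(4) = (8)·(6)·(11/2)·(3)/[(6)·(4)·(7/2)·(1)] = 66/7
Sum: 737·(33/25) + 53·(-22) + 131/8·(4608/175) + 2·(-352/25) + 5·(66/7) = 257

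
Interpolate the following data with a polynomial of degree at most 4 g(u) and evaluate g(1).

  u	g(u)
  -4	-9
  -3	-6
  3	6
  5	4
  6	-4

209/189

L_0(1) = (4)·(-2)·(-4)·(-5)/[(-1)·(-7)·(-9)·(-10)] = -16/63
L_1(1) = (5)·(-2)·(-4)·(-5)/[(1)·(-6)·(-8)·(-9)] = 25/54
L_2(1) = (5)·(4)·(-4)·(-5)/[(7)·(6)·(-2)·(-3)] = 100/63
L_3(1) = (5)·(4)·(-2)·(-5)/[(9)·(8)·(2)·(-1)] = -25/18
L_4(1) = (5)·(4)·(-2)·(-4)/[(10)·(9)·(3)·(1)] = 16/27
Sum: (-9)·(-16/63) + (-6)·(25/54) + 6·(100/63) + 4·(-25/18) + (-4)·(16/27) = 209/189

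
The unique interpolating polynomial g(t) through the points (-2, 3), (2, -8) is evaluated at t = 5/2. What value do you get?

Evaluate each Lagrange basis at t = 5/2:
L_0(5/2) = (1/2)/[(-4)] = -1/8
L_1(5/2) = (9/2)/[(4)] = 9/8
Sum: 3·(-1/8) + (-8)·(9/8) = -75/8

-75/8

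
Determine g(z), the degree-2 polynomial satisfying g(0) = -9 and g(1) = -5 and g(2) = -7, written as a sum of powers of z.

Build the Lagrange basis polynomials:
L_0(z) = (z - 1)(z - 2) / [2] = (1/2)z^2 - (3/2)z + 1
L_1(z) = z(z - 2) / [-1] = -z^2 + 2z
L_2(z) = z(z - 1) / [2] = (1/2)z^2 - (1/2)z
g(z) = (-9)·L_0 + (-5)·L_1 + (-7)·L_2
  (-9)·L_0(z) = -(9/2)z^2 + (27/2)z - 9
  (-5)·L_1(z) = 5z^2 - 10z
  (-7)·L_2(z) = -(7/2)z^2 + (7/2)z
Adding term by term: -3z^2 + 7z - 9

g(z) = -3z^2 + 7z - 9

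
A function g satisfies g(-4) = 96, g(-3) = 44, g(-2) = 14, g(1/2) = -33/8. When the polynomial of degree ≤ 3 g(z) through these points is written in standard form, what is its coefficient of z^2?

2

Build the Lagrange basis polynomials:
L_0(z) = (z + 3)(z + 2)(z - 1/2) / [-9] = -(1/9)z^3 - (1/2)z^2 - (7/18)z + 1/3
L_1(z) = (z + 4)(z + 2)(z - 1/2) / [7/2] = (2/7)z^3 + (11/7)z^2 + (10/7)z - 8/7
L_2(z) = (z + 4)(z + 3)(z - 1/2) / [-5] = -(1/5)z^3 - (13/10)z^2 - (17/10)z + 6/5
L_3(z) = (z + 4)(z + 3)(z + 2) / [315/8] = (8/315)z^3 + (8/35)z^2 + (208/315)z + 64/105
g(z) = 96·L_0 + 44·L_1 + 14·L_2 + (-33/8)·L_3
Only the coefficient of z^2 is needed; take it from each L_i and combine:
96·(-1/2) + 44·(11/7) + 14·(-13/10) + (-33/8)·(8/35) = 2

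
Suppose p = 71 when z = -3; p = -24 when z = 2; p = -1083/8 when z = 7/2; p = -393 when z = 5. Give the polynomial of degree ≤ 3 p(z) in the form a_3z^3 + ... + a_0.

Newton's divided differences:
p[-3,2] = (-24 - 71) / (2 - (-3)) = -19
p[2,7/2] = (-1083/8 - (-24)) / (7/2 - 2) = -297/4
p[7/2,5] = (-393 - (-1083/8)) / (5 - 7/2) = -687/4
p[-3,2,7/2] = (-297/4 - (-19)) / (7/2 - (-3)) = -17/2
p[2,7/2,5] = (-687/4 - (-297/4)) / (5 - 2) = -65/2
p[-3,2,7/2,5] = (-65/2 - (-17/2)) / (5 - (-3)) = -3
p(z) = 71 + (-19)·(z + 3) + (-17/2)·(z + 3)(z - 2) + (-3)·(z + 3)(z - 2)(z - 7/2)
Expanding: p(z) = -3z^3 - z^2 + z + 2

p(z) = -3z^3 - z^2 + z + 2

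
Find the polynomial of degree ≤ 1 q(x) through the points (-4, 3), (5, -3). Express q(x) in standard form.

L_0(x) = (x - 5) / [-9] = -(1/9)x + 5/9
L_1(x) = (x + 4) / [9] = (1/9)x + 4/9
q(x) = 3·L_0 + (-3)·L_1
  3·L_0(x) = -(1/3)x + 5/3
  (-3)·L_1(x) = -(1/3)x - 4/3
Adding term by term: -(2/3)x + 1/3

q(x) = -(2/3)x + 1/3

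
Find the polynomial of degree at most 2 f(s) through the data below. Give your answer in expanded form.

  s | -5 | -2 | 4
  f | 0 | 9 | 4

f(s) = -(23/54)s^2 + (1/54)s + 290/27

Build the Lagrange basis polynomials:
L_0(s) = (s + 2)(s - 4) / [27] = (1/27)s^2 - (2/27)s - 8/27
L_1(s) = (s + 5)(s - 4) / [-18] = -(1/18)s^2 - (1/18)s + 10/9
L_2(s) = (s + 5)(s + 2) / [54] = (1/54)s^2 + (7/54)s + 5/27
f(s) = 0·L_0 + 9·L_1 + 4·L_2
  0·L_0(s) = 0
  9·L_1(s) = -(1/2)s^2 - (1/2)s + 10
  4·L_2(s) = (2/27)s^2 + (14/27)s + 20/27
Adding term by term: -(23/54)s^2 + (1/54)s + 290/27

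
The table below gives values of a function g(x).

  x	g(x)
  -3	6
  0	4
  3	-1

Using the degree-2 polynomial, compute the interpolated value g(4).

Using Newton's divided-difference form:
g[-3,0] = (4 - 6) / (0 - (-3)) = -2/3
g[0,3] = (-1 - 4) / (3 - 0) = -5/3
g[-3,0,3] = (-5/3 - (-2/3)) / (3 - (-3)) = -1/6
g(4) = 6 + (-2/3)·(7) + (-1/6)·(7)·(4) = -10/3

-10/3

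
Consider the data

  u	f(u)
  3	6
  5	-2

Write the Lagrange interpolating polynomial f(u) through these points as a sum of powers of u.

f(u) = -4u + 18

Build the Lagrange basis polynomials:
L_0(u) = (u - 5) / [-2] = -(1/2)u + 5/2
L_1(u) = (u - 3) / [2] = (1/2)u - 3/2
f(u) = 6·L_0 + (-2)·L_1
  6·L_0(u) = -3u + 15
  (-2)·L_1(u) = -u + 3
Adding term by term: -4u + 18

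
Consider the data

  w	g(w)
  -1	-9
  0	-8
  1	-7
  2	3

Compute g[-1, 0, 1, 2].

g[-1,0] = (-8 - (-9)) / (0 - (-1)) = 1
g[0,1] = (-7 - (-8)) / (1 - 0) = 1
g[1,2] = (3 - (-7)) / (2 - 1) = 10
g[-1,0,1] = (1 - 1) / (1 - (-1)) = 0
g[0,1,2] = (10 - 1) / (2 - 0) = 9/2
g[-1,0,1,2] = (9/2 - 0) / (2 - (-1)) = 3/2

3/2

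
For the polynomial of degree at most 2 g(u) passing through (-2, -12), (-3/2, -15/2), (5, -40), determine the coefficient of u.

2

Build the Lagrange basis polynomials:
L_0(u) = (u + 3/2)(u - 5) / [7/2] = (2/7)u^2 - u - 15/7
L_1(u) = (u + 2)(u - 5) / [-13/4] = -(4/13)u^2 + (12/13)u + 40/13
L_2(u) = (u + 2)(u + 3/2) / [91/2] = (2/91)u^2 + (1/13)u + 6/91
g(u) = (-12)·L_0 + (-15/2)·L_1 + (-40)·L_2
Only the coefficient of u is needed; take it from each L_i and combine:
(-12)·(-1) + (-15/2)·(12/13) + (-40)·(1/13) = 2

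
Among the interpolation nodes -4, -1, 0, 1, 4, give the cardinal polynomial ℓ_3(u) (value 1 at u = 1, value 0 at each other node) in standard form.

ℓ_3(u) = (u + 4)(u + 1)u(u - 4) / [(5)·(2)·(1)·(-3)]
       = (u^4 + u^3 - 16u^2 - 16u) / (-30)

ℓ_3(u) = -(1/30)u^4 - (1/30)u^3 + (8/15)u^2 + (8/15)u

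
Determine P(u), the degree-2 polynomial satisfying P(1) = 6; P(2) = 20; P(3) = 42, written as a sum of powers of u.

Build the Lagrange basis polynomials:
L_0(u) = (u - 2)(u - 3) / [2] = (1/2)u^2 - (5/2)u + 3
L_1(u) = (u - 1)(u - 3) / [-1] = -u^2 + 4u - 3
L_2(u) = (u - 1)(u - 2) / [2] = (1/2)u^2 - (3/2)u + 1
P(u) = 6·L_0 + 20·L_1 + 42·L_2
  6·L_0(u) = 3u^2 - 15u + 18
  20·L_1(u) = -20u^2 + 80u - 60
  42·L_2(u) = 21u^2 - 63u + 42
Adding term by term: 4u^2 + 2u

P(u) = 4u^2 + 2u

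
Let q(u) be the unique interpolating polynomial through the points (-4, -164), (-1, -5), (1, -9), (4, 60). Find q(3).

11

Evaluate each Lagrange basis at u = 3:
L_0(3) = (4)·(2)·(-1)/[(-3)·(-5)·(-8)] = 1/15
L_1(3) = (7)·(2)·(-1)/[(3)·(-2)·(-5)] = -7/15
L_2(3) = (7)·(4)·(-1)/[(5)·(2)·(-3)] = 14/15
L_3(3) = (7)·(4)·(2)/[(8)·(5)·(3)] = 7/15
Sum: (-164)·(1/15) + (-5)·(-7/15) + (-9)·(14/15) + 60·(7/15) = 11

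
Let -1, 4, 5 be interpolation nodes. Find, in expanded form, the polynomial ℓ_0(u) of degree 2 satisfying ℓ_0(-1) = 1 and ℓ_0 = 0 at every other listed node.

ℓ_0(u) = (u - 4)(u - 5) / [(-5)·(-6)]
       = (u^2 - 9u + 20) / (30)

ℓ_0(u) = (1/30)u^2 - (3/10)u + 2/3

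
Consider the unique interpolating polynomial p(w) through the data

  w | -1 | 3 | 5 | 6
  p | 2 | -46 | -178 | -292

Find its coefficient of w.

-1

L_0(w) = (w - 3)(w - 5)(w - 6) / [-168] = -(1/168)w^3 + (1/12)w^2 - (3/8)w + 15/28
L_1(w) = (w + 1)(w - 5)(w - 6) / [24] = (1/24)w^3 - (5/12)w^2 + (19/24)w + 5/4
L_2(w) = (w + 1)(w - 3)(w - 6) / [-12] = -(1/12)w^3 + (2/3)w^2 - (3/4)w - 3/2
L_3(w) = (w + 1)(w - 3)(w - 5) / [21] = (1/21)w^3 - (1/3)w^2 + (1/3)w + 5/7
p(w) = 2·L_0 + (-46)·L_1 + (-178)·L_2 + (-292)·L_3
Only the coefficient of w is needed; take it from each L_i and combine:
2·(-3/8) + (-46)·(19/24) + (-178)·(-3/4) + (-292)·(1/3) = -1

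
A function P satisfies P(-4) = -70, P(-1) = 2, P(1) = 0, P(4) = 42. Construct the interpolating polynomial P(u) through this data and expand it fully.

Build the Lagrange basis polynomials:
L_0(u) = (u + 1)(u - 1)(u - 4) / [-120] = -(1/120)u^3 + (1/30)u^2 + (1/120)u - 1/30
L_1(u) = (u + 4)(u - 1)(u - 4) / [30] = (1/30)u^3 - (1/30)u^2 - (8/15)u + 8/15
L_2(u) = (u + 4)(u + 1)(u - 4) / [-30] = -(1/30)u^3 - (1/30)u^2 + (8/15)u + 8/15
L_3(u) = (u + 4)(u + 1)(u - 1) / [120] = (1/120)u^3 + (1/30)u^2 - (1/120)u - 1/30
P(u) = (-70)·L_0 + 2·L_1 + 0·L_2 + 42·L_3
  (-70)·L_0(u) = (7/12)u^3 - (7/3)u^2 - (7/12)u + 7/3
  2·L_1(u) = (1/15)u^3 - (1/15)u^2 - (16/15)u + 16/15
  0·L_2(u) = 0
  42·L_3(u) = (7/20)u^3 + (7/5)u^2 - (7/20)u - 7/5
Adding term by term: u^3 - u^2 - 2u + 2

P(u) = u^3 - u^2 - 2u + 2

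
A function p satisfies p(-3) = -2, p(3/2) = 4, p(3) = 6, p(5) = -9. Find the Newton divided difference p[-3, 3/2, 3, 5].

-53/168

p[-3,3/2] = (4 - (-2)) / (3/2 - (-3)) = 4/3
p[3/2,3] = (6 - 4) / (3 - 3/2) = 4/3
p[3,5] = (-9 - 6) / (5 - 3) = -15/2
p[-3,3/2,3] = (4/3 - 4/3) / (3 - (-3)) = 0
p[3/2,3,5] = (-15/2 - 4/3) / (5 - 3/2) = -53/21
p[-3,3/2,3,5] = (-53/21 - 0) / (5 - (-3)) = -53/168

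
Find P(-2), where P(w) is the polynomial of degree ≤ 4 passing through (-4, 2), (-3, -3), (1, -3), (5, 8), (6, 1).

L_0(-2) = (1)·(-3)·(-7)·(-8)/[(-1)·(-5)·(-9)·(-10)] = -28/75
L_1(-2) = (2)·(-3)·(-7)·(-8)/[(1)·(-4)·(-8)·(-9)] = 7/6
L_2(-2) = (2)·(1)·(-7)·(-8)/[(5)·(4)·(-4)·(-5)] = 7/25
L_3(-2) = (2)·(1)·(-3)·(-8)/[(9)·(8)·(4)·(-1)] = -1/6
L_4(-2) = (2)·(1)·(-3)·(-7)/[(10)·(9)·(5)·(1)] = 7/75
Sum: 2·(-28/75) + (-3)·(7/6) + (-3)·(7/25) + 8·(-1/6) + 1·(7/75) = -949/150

-949/150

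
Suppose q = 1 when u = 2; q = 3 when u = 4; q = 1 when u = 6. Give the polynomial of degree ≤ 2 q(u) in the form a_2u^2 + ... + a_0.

q(u) = -(1/2)u^2 + 4u - 5

Newton's divided differences:
q[2,4] = (3 - 1) / (4 - 2) = 1
q[4,6] = (1 - 3) / (6 - 4) = -1
q[2,4,6] = (-1 - 1) / (6 - 2) = -1/2
q(u) = 1 + 1·(u - 2) + (-1/2)·(u - 2)(u - 4)
Expanding: q(u) = -(1/2)u^2 + 4u - 5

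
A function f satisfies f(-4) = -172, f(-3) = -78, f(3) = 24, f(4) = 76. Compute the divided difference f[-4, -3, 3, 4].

2

f[-4,-3] = (-78 - (-172)) / (-3 - (-4)) = 94
f[-3,3] = (24 - (-78)) / (3 - (-3)) = 17
f[3,4] = (76 - 24) / (4 - 3) = 52
f[-4,-3,3] = (17 - 94) / (3 - (-4)) = -11
f[-3,3,4] = (52 - 17) / (4 - (-3)) = 5
f[-4,-3,3,4] = (5 - (-11)) / (4 - (-4)) = 2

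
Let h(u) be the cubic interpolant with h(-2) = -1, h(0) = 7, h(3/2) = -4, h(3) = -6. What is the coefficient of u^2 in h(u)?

-19/7

Build the Lagrange basis polynomials:
L_0(u) = u(u - 3/2)(u - 3) / [-35] = -(1/35)u^3 + (9/70)u^2 - (9/70)u
L_1(u) = (u + 2)(u - 3/2)(u - 3) / [9] = (1/9)u^3 - (5/18)u^2 - (1/2)u + 1
L_2(u) = (u + 2)u(u - 3) / [-63/8] = -(8/63)u^3 + (8/63)u^2 + (16/21)u
L_3(u) = (u + 2)u(u - 3/2) / [45/2] = (2/45)u^3 + (1/45)u^2 - (2/15)u
h(u) = (-1)·L_0 + 7·L_1 + (-4)·L_2 + (-6)·L_3
Only the coefficient of u^2 is needed; take it from each L_i and combine:
(-1)·(9/70) + 7·(-5/18) + (-4)·(8/63) + (-6)·(1/45) = -19/7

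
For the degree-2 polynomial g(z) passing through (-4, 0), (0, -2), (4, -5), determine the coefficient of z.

-5/8

L_0(z) = z(z - 4) / [32] = (1/32)z^2 - (1/8)z
L_1(z) = (z + 4)(z - 4) / [-16] = -(1/16)z^2 + 1
L_2(z) = (z + 4)z / [32] = (1/32)z^2 + (1/8)z
g(z) = 0·L_0 + (-2)·L_1 + (-5)·L_2
Only the coefficient of z is needed; take it from each L_i and combine:
0·(-1/8) + (-2)·(0) + (-5)·(1/8) = -5/8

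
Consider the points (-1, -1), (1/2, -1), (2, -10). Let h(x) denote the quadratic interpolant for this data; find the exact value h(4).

L_0(4) = (7/2)·(2)/[(-3/2)·(-3)] = 14/9
L_1(4) = (5)·(2)/[(3/2)·(-3/2)] = -40/9
L_2(4) = (5)·(7/2)/[(3)·(3/2)] = 35/9
Sum: (-1)·(14/9) + (-1)·(-40/9) + (-10)·(35/9) = -36

-36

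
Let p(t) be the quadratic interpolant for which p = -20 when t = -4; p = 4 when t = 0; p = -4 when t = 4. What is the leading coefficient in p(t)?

-1

L_0(t) = t(t - 4) / [32] = (1/32)t^2 - (1/8)t
L_1(t) = (t + 4)(t - 4) / [-16] = -(1/16)t^2 + 1
L_2(t) = (t + 4)t / [32] = (1/32)t^2 + (1/8)t
p(t) = (-20)·L_0 + 4·L_1 + (-4)·L_2
Only the coefficient of t^2 is needed; take it from each L_i and combine:
(-20)·(1/32) + 4·(-1/16) + (-4)·(1/32) = -1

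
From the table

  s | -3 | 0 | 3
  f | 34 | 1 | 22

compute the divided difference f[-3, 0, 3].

f[-3,0] = (1 - 34) / (0 - (-3)) = -11
f[0,3] = (22 - 1) / (3 - 0) = 7
f[-3,0,3] = (7 - (-11)) / (3 - (-3)) = 3

3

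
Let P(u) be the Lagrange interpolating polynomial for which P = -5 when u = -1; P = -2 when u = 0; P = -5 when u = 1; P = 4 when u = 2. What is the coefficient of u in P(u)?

Build the Lagrange basis polynomials:
L_0(u) = u(u - 1)(u - 2) / [-6] = -(1/6)u^3 + (1/2)u^2 - (1/3)u
L_1(u) = (u + 1)(u - 1)(u - 2) / [2] = (1/2)u^3 - u^2 - (1/2)u + 1
L_2(u) = (u + 1)u(u - 2) / [-2] = -(1/2)u^3 + (1/2)u^2 + u
L_3(u) = (u + 1)u(u - 1) / [6] = (1/6)u^3 - (1/6)u
P(u) = (-5)·L_0 + (-2)·L_1 + (-5)·L_2 + 4·L_3
Only the coefficient of u is needed; take it from each L_i and combine:
(-5)·(-1/3) + (-2)·(-1/2) + (-5)·(1) + 4·(-1/6) = -3

-3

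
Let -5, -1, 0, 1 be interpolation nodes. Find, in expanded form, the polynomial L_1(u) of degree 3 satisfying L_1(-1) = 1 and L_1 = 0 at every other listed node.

L_1(u) = (u + 5)u(u - 1) / [(4)·(-1)·(-2)]
       = (u^3 + 4u^2 - 5u) / (8)

L_1(u) = (1/8)u^3 + (1/2)u^2 - (5/8)u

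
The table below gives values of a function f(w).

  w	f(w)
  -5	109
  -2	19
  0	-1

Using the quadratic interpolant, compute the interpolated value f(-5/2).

29

Evaluate each Lagrange basis at w = -5/2:
L_0(-5/2) = (-1/2)·(-5/2)/[(-3)·(-5)] = 1/12
L_1(-5/2) = (5/2)·(-5/2)/[(3)·(-2)] = 25/24
L_2(-5/2) = (5/2)·(-1/2)/[(5)·(2)] = -1/8
Sum: 109·(1/12) + 19·(25/24) + (-1)·(-1/8) = 29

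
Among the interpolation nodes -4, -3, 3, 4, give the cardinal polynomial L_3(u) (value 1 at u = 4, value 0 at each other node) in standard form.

L_3(u) = (u + 4)(u + 3)(u - 3) / [(8)·(7)·(1)]
       = (u^3 + 4u^2 - 9u - 36) / (56)

L_3(u) = (1/56)u^3 + (1/14)u^2 - (9/56)u - 9/14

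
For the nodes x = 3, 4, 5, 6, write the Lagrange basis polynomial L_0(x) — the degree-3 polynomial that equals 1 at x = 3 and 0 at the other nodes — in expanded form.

L_0(x) = -(1/6)x^3 + (5/2)x^2 - (37/3)x + 20

L_0(x) = (x - 4)(x - 5)(x - 6) / [(-1)·(-2)·(-3)]
       = (x^3 - 15x^2 + 74x - 120) / (-6)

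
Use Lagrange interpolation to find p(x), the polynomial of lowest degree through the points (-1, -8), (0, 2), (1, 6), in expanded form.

p(x) = -3x^2 + 7x + 2

Build the Lagrange basis polynomials:
L_0(x) = x(x - 1) / [2] = (1/2)x^2 - (1/2)x
L_1(x) = (x + 1)(x - 1) / [-1] = -x^2 + 1
L_2(x) = (x + 1)x / [2] = (1/2)x^2 + (1/2)x
p(x) = (-8)·L_0 + 2·L_1 + 6·L_2
  (-8)·L_0(x) = -4x^2 + 4x
  2·L_1(x) = -2x^2 + 2
  6·L_2(x) = 3x^2 + 3x
Adding term by term: -3x^2 + 7x + 2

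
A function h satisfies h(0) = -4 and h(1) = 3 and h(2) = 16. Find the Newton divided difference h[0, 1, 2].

h[0,1] = (3 - (-4)) / (1 - 0) = 7
h[1,2] = (16 - 3) / (2 - 1) = 13
h[0,1,2] = (13 - 7) / (2 - 0) = 3

3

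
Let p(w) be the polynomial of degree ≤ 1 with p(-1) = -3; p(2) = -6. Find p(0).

Evaluate each Lagrange basis at w = 0:
L_0(0) = (-2)/[(-3)] = 2/3
L_1(0) = (1)/[(3)] = 1/3
Sum: (-3)·(2/3) + (-6)·(1/3) = -4

-4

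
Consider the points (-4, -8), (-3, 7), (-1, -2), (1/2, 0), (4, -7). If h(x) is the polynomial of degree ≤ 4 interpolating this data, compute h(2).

L_0(2) = (5)·(3)·(3/2)·(-2)/[(-1)·(-3)·(-9/2)·(-8)] = -5/12
L_1(2) = (6)·(3)·(3/2)·(-2)/[(1)·(-2)·(-7/2)·(-7)] = 54/49
L_2(2) = (6)·(5)·(3/2)·(-2)/[(3)·(2)·(-3/2)·(-5)] = -2
L_3(2) = (6)·(5)·(3)·(-2)/[(9/2)·(7/2)·(3/2)·(-7/2)] = 320/147
L_4(2) = (6)·(5)·(3)·(3/2)/[(8)·(7)·(5)·(7/2)] = 27/196
Sum: (-8)·(-5/12) + 7·(54/49) + (-2)·(-2) + 0 + (-7)·(27/196) = 169/12

169/12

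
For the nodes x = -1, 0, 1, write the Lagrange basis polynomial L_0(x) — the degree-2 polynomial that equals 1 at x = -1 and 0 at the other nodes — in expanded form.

L_0(x) = (1/2)x^2 - (1/2)x

L_0(x) = x(x - 1) / [(-1)·(-2)]
       = (x^2 - x) / (2)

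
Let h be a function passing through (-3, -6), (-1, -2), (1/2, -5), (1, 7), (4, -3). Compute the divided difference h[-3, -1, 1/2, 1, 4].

-3233/2940

h[-3,-1] = (-2 - (-6)) / (-1 - (-3)) = 2
h[-1,1/2] = (-5 - (-2)) / (1/2 - (-1)) = -2
h[1/2,1] = (7 - (-5)) / (1 - 1/2) = 24
h[1,4] = (-3 - 7) / (4 - 1) = -10/3
h[-3,-1,1/2] = (-2 - 2) / (1/2 - (-3)) = -8/7
h[-1,1/2,1] = (24 - (-2)) / (1 - (-1)) = 13
h[1/2,1,4] = (-10/3 - 24) / (4 - 1/2) = -164/21
h[-3,-1,1/2,1] = (13 - (-8/7)) / (1 - (-3)) = 99/28
h[-1,1/2,1,4] = (-164/21 - 13) / (4 - (-1)) = -437/105
h[-3,-1,1/2,1,4] = (-437/105 - 99/28) / (4 - (-3)) = -3233/2940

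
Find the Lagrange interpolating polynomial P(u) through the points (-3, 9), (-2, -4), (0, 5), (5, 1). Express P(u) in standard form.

Build the Lagrange basis polynomials:
L_0(u) = (u + 2)u(u - 5) / [-24] = -(1/24)u^3 + (1/8)u^2 + (5/12)u
L_1(u) = (u + 3)u(u - 5) / [14] = (1/14)u^3 - (1/7)u^2 - (15/14)u
L_2(u) = (u + 3)(u + 2)(u - 5) / [-30] = -(1/30)u^3 + (19/30)u + 1
L_3(u) = (u + 3)(u + 2)u / [280] = (1/280)u^3 + (1/56)u^2 + (3/140)u
P(u) = 9·L_0 + (-4)·L_1 + 5·L_2 + 1·L_3
  9·L_0(u) = -(3/8)u^3 + (9/8)u^2 + (15/4)u
  (-4)·L_1(u) = -(2/7)u^3 + (4/7)u^2 + (30/7)u
  5·L_2(u) = -(1/6)u^3 + (19/6)u + 5
  1·L_3(u) = (1/280)u^3 + (1/56)u^2 + (3/140)u
Adding term by term: -(173/210)u^3 + (12/7)u^2 + (2357/210)u + 5

P(u) = -(173/210)u^3 + (12/7)u^2 + (2357/210)u + 5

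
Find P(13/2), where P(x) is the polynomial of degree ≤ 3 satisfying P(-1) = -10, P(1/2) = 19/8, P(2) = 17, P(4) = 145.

5455/8

L_0(13/2) = (6)·(9/2)·(5/2)/[(-3/2)·(-3)·(-5)] = -3
L_1(13/2) = (15/2)·(9/2)·(5/2)/[(3/2)·(-3/2)·(-7/2)] = 75/7
L_2(13/2) = (15/2)·(6)·(5/2)/[(3)·(3/2)·(-2)] = -25/2
L_3(13/2) = (15/2)·(6)·(9/2)/[(5)·(7/2)·(2)] = 81/14
Sum: (-10)·(-3) + 19/8·(75/7) + 17·(-25/2) + 145·(81/14) = 5455/8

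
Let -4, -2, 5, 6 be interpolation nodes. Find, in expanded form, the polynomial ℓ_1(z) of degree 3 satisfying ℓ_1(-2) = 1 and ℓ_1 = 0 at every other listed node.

ℓ_1(z) = (z + 4)(z - 5)(z - 6) / [(2)·(-7)·(-8)]
       = (z^3 - 7z^2 - 14z + 120) / (112)

ℓ_1(z) = (1/112)z^3 - (1/16)z^2 - (1/8)z + 15/14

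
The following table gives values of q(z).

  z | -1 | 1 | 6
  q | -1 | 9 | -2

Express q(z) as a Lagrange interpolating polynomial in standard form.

Build the Lagrange basis polynomials:
L_0(z) = (z - 1)(z - 6) / [14] = (1/14)z^2 - (1/2)z + 3/7
L_1(z) = (z + 1)(z - 6) / [-10] = -(1/10)z^2 + (1/2)z + 3/5
L_2(z) = (z + 1)(z - 1) / [35] = (1/35)z^2 - 1/35
q(z) = (-1)·L_0 + 9·L_1 + (-2)·L_2
  (-1)·L_0(z) = -(1/14)z^2 + (1/2)z - 3/7
  9·L_1(z) = -(9/10)z^2 + (9/2)z + 27/5
  (-2)·L_2(z) = -(2/35)z^2 + 2/35
Adding term by term: -(36/35)z^2 + 5z + 176/35

q(z) = -(36/35)z^2 + 5z + 176/35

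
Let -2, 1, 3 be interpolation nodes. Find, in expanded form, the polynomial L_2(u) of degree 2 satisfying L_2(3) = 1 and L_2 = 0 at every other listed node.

L_2(u) = (1/10)u^2 + (1/10)u - 1/5

L_2(u) = (u + 2)(u - 1) / [(5)·(2)]
       = (u^2 + u - 2) / (10)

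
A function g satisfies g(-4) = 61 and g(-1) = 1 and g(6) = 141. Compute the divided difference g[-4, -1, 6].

4

g[-4,-1] = (1 - 61) / (-1 - (-4)) = -20
g[-1,6] = (141 - 1) / (6 - (-1)) = 20
g[-4,-1,6] = (20 - (-20)) / (6 - (-4)) = 4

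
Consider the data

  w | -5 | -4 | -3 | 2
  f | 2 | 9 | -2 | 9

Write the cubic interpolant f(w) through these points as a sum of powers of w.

Build the Lagrange basis polynomials:
L_0(w) = (w + 4)(w + 3)(w - 2) / [-14] = -(1/14)w^3 - (5/14)w^2 + (1/7)w + 12/7
L_1(w) = (w + 5)(w + 3)(w - 2) / [6] = (1/6)w^3 + w^2 - (1/6)w - 5
L_2(w) = (w + 5)(w + 4)(w - 2) / [-10] = -(1/10)w^3 - (7/10)w^2 - (1/5)w + 4
L_3(w) = (w + 5)(w + 4)(w + 3) / [210] = (1/210)w^3 + (2/35)w^2 + (47/210)w + 2/7
f(w) = 2·L_0 + 9·L_1 + (-2)·L_2 + 9·L_3
  2·L_0(w) = -(1/7)w^3 - (5/7)w^2 + (2/7)w + 24/7
  9·L_1(w) = (3/2)w^3 + 9w^2 - (3/2)w - 45
  (-2)·L_2(w) = (1/5)w^3 + (7/5)w^2 + (2/5)w - 8
  9·L_3(w) = (3/70)w^3 + (18/35)w^2 + (141/70)w + 18/7
Adding term by term: (8/5)w^3 + (51/5)w^2 + (6/5)w - 47

f(w) = (8/5)w^3 + (51/5)w^2 + (6/5)w - 47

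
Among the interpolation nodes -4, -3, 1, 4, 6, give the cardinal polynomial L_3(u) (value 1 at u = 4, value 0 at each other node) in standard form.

L_3(u) = -(1/336)u^4 + (31/336)u^2 + (1/8)u - 3/14

L_3(u) = (u + 4)(u + 3)(u - 1)(u - 6) / [(8)·(7)·(3)·(-2)]
       = (u^4 - 31u^2 - 42u + 72) / (-336)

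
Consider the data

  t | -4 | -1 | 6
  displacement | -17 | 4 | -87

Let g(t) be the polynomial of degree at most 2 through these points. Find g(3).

Using Newton's divided-difference form:
g[-4,-1] = (4 - (-17)) / (-1 - (-4)) = 7
g[-1,6] = (-87 - 4) / (6 - (-1)) = -13
g[-4,-1,6] = (-13 - 7) / (6 - (-4)) = -2
g(3) = -17 + 7·(7) + (-2)·(7)·(4) = -24

-24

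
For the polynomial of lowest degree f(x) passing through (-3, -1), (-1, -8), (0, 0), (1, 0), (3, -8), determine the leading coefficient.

Build the Lagrange basis polynomials:
L_0(x) = (x + 1)x(x - 1)(x - 3) / [144] = (1/144)x^4 - (1/48)x^3 - (1/144)x^2 + (1/48)x
L_1(x) = (x + 3)x(x - 1)(x - 3) / [-16] = -(1/16)x^4 + (1/16)x^3 + (9/16)x^2 - (9/16)x
L_2(x) = (x + 3)(x + 1)(x - 1)(x - 3) / [9] = (1/9)x^4 - (10/9)x^2 + 1
L_3(x) = (x + 3)(x + 1)x(x - 3) / [-16] = -(1/16)x^4 - (1/16)x^3 + (9/16)x^2 + (9/16)x
L_4(x) = (x + 3)(x + 1)x(x - 1) / [144] = (1/144)x^4 + (1/48)x^3 - (1/144)x^2 - (1/48)x
f(x) = (-1)·L_0 + (-8)·L_1 + 0·L_2 + 0·L_3 + (-8)·L_4
Only the coefficient of x^4 is needed; take it from each L_i and combine:
(-1)·(1/144) + (-8)·(-1/16) + 0·(1/9) + 0·(-1/16) + (-8)·(1/144) = 7/16

7/16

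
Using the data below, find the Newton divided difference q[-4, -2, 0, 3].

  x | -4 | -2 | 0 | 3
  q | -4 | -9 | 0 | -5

q[-4,-2] = (-9 - (-4)) / (-2 - (-4)) = -5/2
q[-2,0] = (0 - (-9)) / (0 - (-2)) = 9/2
q[0,3] = (-5 - 0) / (3 - 0) = -5/3
q[-4,-2,0] = (9/2 - (-5/2)) / (0 - (-4)) = 7/4
q[-2,0,3] = (-5/3 - 9/2) / (3 - (-2)) = -37/30
q[-4,-2,0,3] = (-37/30 - 7/4) / (3 - (-4)) = -179/420

-179/420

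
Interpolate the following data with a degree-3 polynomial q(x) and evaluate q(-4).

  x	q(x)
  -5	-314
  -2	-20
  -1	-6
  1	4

-156

Using Newton's divided-difference form:
q[-5,-2] = (-20 - (-314)) / (-2 - (-5)) = 98
q[-2,-1] = (-6 - (-20)) / (-1 - (-2)) = 14
q[-1,1] = (4 - (-6)) / (1 - (-1)) = 5
q[-5,-2,-1] = (14 - 98) / (-1 - (-5)) = -21
q[-2,-1,1] = (5 - 14) / (1 - (-2)) = -3
q[-5,-2,-1,1] = (-3 - (-21)) / (1 - (-5)) = 3
q(-4) = -314 + 98·(1) + (-21)·(1)·(-2) + 3·(1)·(-2)·(-3) = -156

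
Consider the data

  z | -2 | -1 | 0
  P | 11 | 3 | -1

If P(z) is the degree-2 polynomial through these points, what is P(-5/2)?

Using Newton's divided-difference form:
P[-2,-1] = (3 - 11) / (-1 - (-2)) = -8
P[-1,0] = (-1 - 3) / (0 - (-1)) = -4
P[-2,-1,0] = (-4 - (-8)) / (0 - (-2)) = 2
P(-5/2) = 11 + (-8)·(-1/2) + 2·(-1/2)·(-3/2) = 33/2

33/2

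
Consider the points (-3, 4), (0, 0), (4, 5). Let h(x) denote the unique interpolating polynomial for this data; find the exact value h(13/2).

4745/336

L_0(13/2) = (13/2)·(5/2)/[(-3)·(-7)] = 65/84
L_1(13/2) = (19/2)·(5/2)/[(3)·(-4)] = -95/48
L_2(13/2) = (19/2)·(13/2)/[(7)·(4)] = 247/112
Sum: 4·(65/84) + 0 + 5·(247/112) = 4745/336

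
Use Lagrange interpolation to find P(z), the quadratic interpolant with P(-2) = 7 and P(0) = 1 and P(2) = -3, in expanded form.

P(z) = (1/4)z^2 - (5/2)z + 1

Build the Lagrange basis polynomials:
L_0(z) = z(z - 2) / [8] = (1/8)z^2 - (1/4)z
L_1(z) = (z + 2)(z - 2) / [-4] = -(1/4)z^2 + 1
L_2(z) = (z + 2)z / [8] = (1/8)z^2 + (1/4)z
P(z) = 7·L_0 + 1·L_1 + (-3)·L_2
  7·L_0(z) = (7/8)z^2 - (7/4)z
  1·L_1(z) = -(1/4)z^2 + 1
  (-3)·L_2(z) = -(3/8)z^2 - (3/4)z
Adding term by term: (1/4)z^2 - (5/2)z + 1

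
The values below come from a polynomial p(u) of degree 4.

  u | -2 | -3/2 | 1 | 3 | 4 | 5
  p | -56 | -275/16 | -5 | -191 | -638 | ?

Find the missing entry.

-1617

The 5 known values determine p uniquely (degree ≤ 4).
L_0(5) = (13/2)·(4)·(2)·(1)/[(-1/2)·(-3)·(-5)·(-6)] = 52/45
L_1(5) = (7)·(4)·(2)·(1)/[(1/2)·(-5/2)·(-9/2)·(-11/2)] = -896/495
L_2(5) = (7)·(13/2)·(2)·(1)/[(3)·(5/2)·(-2)·(-3)] = 91/45
L_3(5) = (7)·(13/2)·(4)·(1)/[(5)·(9/2)·(2)·(-1)] = -182/45
L_4(5) = (7)·(13/2)·(4)·(2)/[(6)·(11/2)·(3)·(1)] = 364/99
Sum: (-56)·(52/45) + (-275/16)·(-896/495) + (-5)·(91/45) + (-191)·(-182/45) + (-638)·(364/99) = -1617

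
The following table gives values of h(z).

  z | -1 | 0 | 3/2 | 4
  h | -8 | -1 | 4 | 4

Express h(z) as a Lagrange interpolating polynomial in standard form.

Build the Lagrange basis polynomials:
L_0(z) = z(z - 3/2)(z - 4) / [-25/2] = -(2/25)z^3 + (11/25)z^2 - (12/25)z
L_1(z) = (z + 1)(z - 3/2)(z - 4) / [6] = (1/6)z^3 - (3/4)z^2 + (1/12)z + 1
L_2(z) = (z + 1)z(z - 4) / [-75/8] = -(8/75)z^3 + (8/25)z^2 + (32/75)z
L_3(z) = (z + 1)z(z - 3/2) / [50] = (1/50)z^3 - (1/100)z^2 - (3/100)z
h(z) = (-8)·L_0 + (-1)·L_1 + 4·L_2 + 4·L_3
  (-8)·L_0(z) = (16/25)z^3 - (88/25)z^2 + (96/25)z
  (-1)·L_1(z) = -(1/6)z^3 + (3/4)z^2 - (1/12)z - 1
  4·L_2(z) = -(32/75)z^3 + (32/25)z^2 + (128/75)z
  4·L_3(z) = (2/25)z^3 - (1/25)z^2 - (3/25)z
Adding term by term: (19/150)z^3 - (153/100)z^2 + (1603/300)z - 1

h(z) = (19/150)z^3 - (153/100)z^2 + (1603/300)z - 1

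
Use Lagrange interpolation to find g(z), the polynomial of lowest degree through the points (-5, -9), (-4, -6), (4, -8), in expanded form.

L_0(z) = (z + 4)(z - 4) / [9] = (1/9)z^2 - 16/9
L_1(z) = (z + 5)(z - 4) / [-8] = -(1/8)z^2 - (1/8)z + 5/2
L_2(z) = (z + 5)(z + 4) / [72] = (1/72)z^2 + (1/8)z + 5/18
g(z) = (-9)·L_0 + (-6)·L_1 + (-8)·L_2
  (-9)·L_0(z) = -z^2 + 16
  (-6)·L_1(z) = (3/4)z^2 + (3/4)z - 15
  (-8)·L_2(z) = -(1/9)z^2 - z - 20/9
Adding term by term: -(13/36)z^2 - (1/4)z - 11/9

g(z) = -(13/36)z^2 - (1/4)z - 11/9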